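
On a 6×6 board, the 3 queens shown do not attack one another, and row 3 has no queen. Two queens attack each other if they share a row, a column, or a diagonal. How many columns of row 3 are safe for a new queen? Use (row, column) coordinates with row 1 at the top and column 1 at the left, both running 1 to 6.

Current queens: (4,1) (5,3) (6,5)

2

(4,1) attacks row 3 at column 1 and diagonals 2.
(5,3) attacks row 3 at column 3 and diagonals 1, 5.
(6,5) attacks row 3 at column 5 and diagonals 2.
Attacked columns: {1, 2, 3, 5}. Safe: {4, 6}.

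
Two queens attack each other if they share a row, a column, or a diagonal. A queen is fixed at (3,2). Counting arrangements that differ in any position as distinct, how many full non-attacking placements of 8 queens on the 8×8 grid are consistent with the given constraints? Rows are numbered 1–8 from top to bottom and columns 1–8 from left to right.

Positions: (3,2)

Branch on row 1: col 1 → 0; col 3 → 7; col 5 → 3; col 6 → 2; col 7 → 2; col 8 → 0.
Sum: 0 + 7 + 3 + 2 + 2 + 0 = 14.

14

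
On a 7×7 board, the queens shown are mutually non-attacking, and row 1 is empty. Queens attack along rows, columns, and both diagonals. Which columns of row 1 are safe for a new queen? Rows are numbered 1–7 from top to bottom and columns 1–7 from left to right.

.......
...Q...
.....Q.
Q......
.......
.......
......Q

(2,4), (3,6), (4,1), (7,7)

columns 2

(2,4) attacks row 1 at column 4 and diagonals 3, 5.
(3,6) attacks row 1 at column 6 and diagonals 4.
(4,1) attacks row 1 at column 1 and diagonals 4.
(7,7) attacks row 1 at column 7 and diagonals 1.
Attacked columns: {1, 3, 4, 5, 6, 7}. Safe: {2}.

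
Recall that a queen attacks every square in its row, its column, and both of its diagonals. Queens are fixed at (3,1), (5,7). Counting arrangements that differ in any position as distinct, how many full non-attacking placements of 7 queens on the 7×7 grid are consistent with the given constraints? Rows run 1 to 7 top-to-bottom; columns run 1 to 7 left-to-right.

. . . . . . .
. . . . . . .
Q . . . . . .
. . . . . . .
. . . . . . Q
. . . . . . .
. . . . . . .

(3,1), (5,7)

2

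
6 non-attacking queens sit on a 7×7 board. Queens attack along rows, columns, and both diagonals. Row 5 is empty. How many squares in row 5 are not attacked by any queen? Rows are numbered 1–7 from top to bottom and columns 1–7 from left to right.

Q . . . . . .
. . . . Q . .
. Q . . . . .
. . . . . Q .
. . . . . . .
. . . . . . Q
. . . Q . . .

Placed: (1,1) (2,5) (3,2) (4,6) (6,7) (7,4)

(1,1) attacks row 5 at column 1 and diagonals 5.
(2,5) attacks row 5 at column 5 and diagonals 2.
(3,2) attacks row 5 at column 2 and diagonals 4.
(4,6) attacks row 5 at column 6 and diagonals 5, 7.
(6,7) attacks row 5 at column 7 and diagonals 6.
(7,4) attacks row 5 at column 4 and diagonals 2, 6.
Attacked columns: {1, 2, 4, 5, 6, 7}. Safe: {3}.

1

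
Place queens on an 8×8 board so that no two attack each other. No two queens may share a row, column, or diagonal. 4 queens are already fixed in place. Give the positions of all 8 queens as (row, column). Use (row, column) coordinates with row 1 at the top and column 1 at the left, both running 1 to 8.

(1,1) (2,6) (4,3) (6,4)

Row 3: attacked by (1,1)→{1,3}; (2,6)→{5,6,7}; (4,3)→{2,3,4}; (6,4)→{1,4,7}. Safe: 8. Place at column 8.
Row 5: attacked by (1,1)→{1,5}; (2,6)→{3,6}; (3,8)→{6,8}; (4,3)→{2,3,4}; (6,4)→{3,4,5}. Safe: 7. Place at column 7.
Row 7: attacked by (1,1)→{1,7}; (2,6)→{1,6}; (3,8)→{4,8}; (4,3)→{3,6}; (5,7)→{5,7}; (6,4)→{3,4,5}. Safe: 2. Place at column 2.
Row 8: attacked by (1,1)→{1,8}; (2,6)→{6}; (3,8)→{3,8}; (4,3)→{3,7}; (5,7)→{4,7}; (6,4)→{2,4,6}; (7,2)→{1,2,3}. Safe: 5. Place at column 5.
Columns [1, 6, 8, 3, 7, 4, 2, 5], r−c [0, -4, -5, 1, -2, 2, 5, 3], r+c [2, 8, 11, 7, 12, 10, 9, 13] are all distinct, so no two queens attack.

(1,1) (2,6) (3,8) (4,3) (5,7) (6,4) (7,2) (8,5)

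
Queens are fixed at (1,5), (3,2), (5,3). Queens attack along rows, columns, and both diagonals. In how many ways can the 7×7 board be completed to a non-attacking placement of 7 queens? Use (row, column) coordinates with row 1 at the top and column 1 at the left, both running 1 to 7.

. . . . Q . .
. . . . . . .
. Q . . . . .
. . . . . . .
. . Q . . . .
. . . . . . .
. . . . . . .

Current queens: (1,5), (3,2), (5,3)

Branch on row 2: col 7 → 1.
Sum: 1 = 1.

1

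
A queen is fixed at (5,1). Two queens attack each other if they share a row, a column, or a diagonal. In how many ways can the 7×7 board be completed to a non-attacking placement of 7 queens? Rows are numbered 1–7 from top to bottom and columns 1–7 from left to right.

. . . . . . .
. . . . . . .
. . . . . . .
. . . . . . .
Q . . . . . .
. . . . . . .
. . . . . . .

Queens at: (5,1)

Branch on row 1: col 2 → 2; col 3 → 1; col 4 → 0; col 6 → 2; col 7 → 1.
Sum: 2 + 1 + 0 + 2 + 1 = 6.

6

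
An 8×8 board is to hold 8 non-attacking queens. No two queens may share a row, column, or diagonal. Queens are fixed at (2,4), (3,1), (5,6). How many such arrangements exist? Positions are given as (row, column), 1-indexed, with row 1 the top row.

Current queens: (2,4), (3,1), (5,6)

1

Branch on row 1: col 7 → 0; col 8 → 1.
Sum: 0 + 1 = 1.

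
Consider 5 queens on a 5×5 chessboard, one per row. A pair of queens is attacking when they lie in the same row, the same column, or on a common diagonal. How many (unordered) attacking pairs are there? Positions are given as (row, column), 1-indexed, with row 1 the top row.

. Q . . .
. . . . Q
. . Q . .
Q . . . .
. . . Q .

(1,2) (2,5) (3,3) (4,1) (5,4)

All columns are distinct and no two queens satisfy |Δrow| = |Δcol|, so no pair attacks.

0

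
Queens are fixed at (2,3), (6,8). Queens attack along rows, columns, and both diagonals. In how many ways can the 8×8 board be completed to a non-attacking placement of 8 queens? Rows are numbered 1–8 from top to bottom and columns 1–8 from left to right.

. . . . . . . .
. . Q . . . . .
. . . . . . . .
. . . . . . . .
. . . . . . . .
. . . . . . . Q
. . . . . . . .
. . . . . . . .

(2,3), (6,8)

4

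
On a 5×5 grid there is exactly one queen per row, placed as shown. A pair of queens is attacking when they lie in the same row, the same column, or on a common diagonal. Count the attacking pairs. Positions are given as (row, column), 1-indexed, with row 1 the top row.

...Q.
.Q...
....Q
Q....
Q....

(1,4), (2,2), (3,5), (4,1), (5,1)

Same column: (4,1)–(5,1) (column 1).
Same diagonal: (1,4)–(4,1) (|1−4| = |4−1| = 3).
Total attacking pairs: 2.

2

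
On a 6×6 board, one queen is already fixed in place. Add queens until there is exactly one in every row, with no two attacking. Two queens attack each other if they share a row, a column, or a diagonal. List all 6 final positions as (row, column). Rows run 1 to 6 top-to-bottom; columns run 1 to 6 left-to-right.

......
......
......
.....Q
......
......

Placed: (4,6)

Row 1: attacked by (4,6)→{3,6}. Safe: 1, 2, 4, 5. Place at column 5.
Row 2: attacked by (1,5)→{4,5,6}; (4,6)→{4,6}. Safe: 1, 2, 3. Place at column 3.
Row 3: attacked by (1,5)→{3,5}; (2,3)→{2,3,4}; (4,6)→{5,6}. Safe: 1. Place at column 1.
Row 5: attacked by (1,5)→{1,5}; (2,3)→{3,6}; (3,1)→{1,3}; (4,6)→{5,6}. Safe: 2, 4. Place at column 4.
Row 6: attacked by (1,5)→{5}; (2,3)→{3}; (3,1)→{1,4}; (4,6)→{4,6}; (5,4)→{3,4,5}. Safe: 2. Place at column 2.
Columns [5, 3, 1, 6, 4, 2], r−c [-4, -1, 2, -2, 1, 4], r+c [6, 5, 4, 10, 9, 8] are all distinct, so no two queens attack.

(1,5) (2,3) (3,1) (4,6) (5,4) (6,2)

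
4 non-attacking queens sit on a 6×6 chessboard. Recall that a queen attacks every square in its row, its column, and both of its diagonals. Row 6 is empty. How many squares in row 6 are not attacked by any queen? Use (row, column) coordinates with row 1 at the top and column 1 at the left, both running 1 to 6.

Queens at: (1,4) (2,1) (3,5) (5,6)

(1,4) attacks row 6 at column 4.
(2,1) attacks row 6 at column 1 and diagonals 5.
(3,5) attacks row 6 at column 5 and diagonals 2.
(5,6) attacks row 6 at column 6 and diagonals 5.
Attacked columns: {1, 2, 4, 5, 6}. Safe: {3}.

1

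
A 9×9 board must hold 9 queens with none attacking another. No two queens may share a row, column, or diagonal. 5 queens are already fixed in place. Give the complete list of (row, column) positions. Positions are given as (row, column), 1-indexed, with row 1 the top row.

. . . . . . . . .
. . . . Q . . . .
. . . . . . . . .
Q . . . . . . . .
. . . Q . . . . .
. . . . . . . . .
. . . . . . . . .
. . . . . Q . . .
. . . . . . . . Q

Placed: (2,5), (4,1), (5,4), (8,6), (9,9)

Row 1: attacked by (2,5)→{4,5,6}; (4,1)→{1,4}; (5,4)→{4,8}; (8,6)→{6}; (9,9)→{1,9}. Safe: 2, 3, 7. Place at column 3.
Row 3: attacked by (1,3)→{1,3,5}; (2,5)→{4,5,6}; (4,1)→{1,2}; (5,4)→{2,4,6}; (8,6)→{1,6}; (9,9)→{3,9}. Safe: 7, 8. Place at column 7.
Row 6: attacked by (1,3)→{3,8}; (2,5)→{1,5,9}; (3,7)→{4,7}; (4,1)→{1,3}; (5,4)→{3,4,5}; (8,6)→{4,6,8}; (9,9)→{6,9}. Safe: 2. Place at column 2.
Row 7: attacked by (1,3)→{3,9}; (2,5)→{5}; (3,7)→{3,7}; (4,1)→{1,4}; (5,4)→{2,4,6}; (6,2)→{1,2,3}; (8,6)→{5,6,7}; (9,9)→{7,9}. Safe: 8. Place at column 8.
Columns [3, 5, 7, 1, 4, 2, 8, 6, 9], r−c [-2, -3, -4, 3, 1, 4, -1, 2, 0], r+c [4, 7, 10, 5, 9, 8, 15, 14, 18] are all distinct, so no two queens attack.

(1,3) (2,5) (3,7) (4,1) (5,4) (6,2) (7,8) (8,6) (9,9)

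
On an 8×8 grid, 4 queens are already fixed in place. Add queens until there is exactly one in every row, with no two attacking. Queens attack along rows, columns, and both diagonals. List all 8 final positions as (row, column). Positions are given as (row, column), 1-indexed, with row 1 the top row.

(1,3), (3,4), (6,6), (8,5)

Row 2: attacked by (1,3)→{2,3,4}; (3,4)→{3,4,5}; (6,6)→{2,6}; (8,5)→{5}. Safe: 1, 7, 8. Place at column 8.
Row 4: attacked by (1,3)→{3,6}; (2,8)→{6,8}; (3,4)→{3,4,5}; (6,6)→{4,6,8}; (8,5)→{1,5}. Safe: 2, 7. Place at column 7.
Row 5: attacked by (1,3)→{3,7}; (2,8)→{5,8}; (3,4)→{2,4,6}; (4,7)→{6,7,8}; (6,6)→{5,6,7}; (8,5)→{2,5,8}. Safe: 1. Place at column 1.
Row 7: attacked by (1,3)→{3}; (2,8)→{3,8}; (3,4)→{4,8}; (4,7)→{4,7}; (5,1)→{1,3}; (6,6)→{5,6,7}; (8,5)→{4,5,6}. Safe: 2. Place at column 2.
Columns [3, 8, 4, 7, 1, 6, 2, 5], r−c [-2, -6, -1, -3, 4, 0, 5, 3], r+c [4, 10, 7, 11, 6, 12, 9, 13] are all distinct, so no two queens attack.

(1,3) (2,8) (3,4) (4,7) (5,1) (6,6) (7,2) (8,5)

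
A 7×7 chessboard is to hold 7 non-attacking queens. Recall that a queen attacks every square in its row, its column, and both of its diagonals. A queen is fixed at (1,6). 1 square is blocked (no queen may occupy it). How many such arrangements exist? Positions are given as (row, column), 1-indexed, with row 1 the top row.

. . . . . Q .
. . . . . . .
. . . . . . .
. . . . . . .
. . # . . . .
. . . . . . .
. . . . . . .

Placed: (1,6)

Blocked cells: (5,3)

Branch on row 2: col 1 → 1; col 2 → 1; col 3 → 3; col 4 → 1.
Sum: 1 + 1 + 3 + 1 = 6.

6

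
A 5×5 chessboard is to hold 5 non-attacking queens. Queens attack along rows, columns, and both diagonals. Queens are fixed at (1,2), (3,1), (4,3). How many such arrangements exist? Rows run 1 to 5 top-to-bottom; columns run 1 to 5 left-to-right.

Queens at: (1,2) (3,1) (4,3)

Branch on row 2: col 4 → 1.
Sum: 1 = 1.

1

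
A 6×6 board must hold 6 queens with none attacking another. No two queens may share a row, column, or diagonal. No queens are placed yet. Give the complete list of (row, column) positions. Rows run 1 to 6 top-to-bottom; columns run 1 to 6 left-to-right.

Row 1: Safe: 1, 2, 3, 4, 5, 6. Place at column 3.
Row 2: attacked by (1,3)→{2,3,4}. Safe: 1, 5, 6. Place at column 6.
Row 3: attacked by (1,3)→{1,3,5}; (2,6)→{5,6}. Safe: 2, 4. Place at column 2.
Row 4: attacked by (1,3)→{3,6}; (2,6)→{4,6}; (3,2)→{1,2,3}. Safe: 5. Place at column 5.
Row 5: attacked by (1,3)→{3}; (2,6)→{3,6}; (3,2)→{2,4}; (4,5)→{4,5,6}. Safe: 1. Place at column 1.
Row 6: attacked by (1,3)→{3}; (2,6)→{2,6}; (3,2)→{2,5}; (4,5)→{3,5}; (5,1)→{1,2}. Safe: 4. Place at column 4.
Columns [3, 6, 2, 5, 1, 4], r−c [-2, -4, 1, -1, 4, 2], r+c [4, 8, 5, 9, 6, 10] are all distinct, so no two queens attack.

(1,3) (2,6) (3,2) (4,5) (5,1) (6,4)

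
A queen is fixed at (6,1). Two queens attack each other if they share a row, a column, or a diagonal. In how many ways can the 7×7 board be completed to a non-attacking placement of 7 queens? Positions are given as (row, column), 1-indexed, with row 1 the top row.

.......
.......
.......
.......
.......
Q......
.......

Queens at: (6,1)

Branch on row 1: col 2 → 1; col 3 → 1; col 4 → 2; col 5 → 2; col 7 → 1.
Sum: 1 + 1 + 2 + 2 + 1 = 7.

7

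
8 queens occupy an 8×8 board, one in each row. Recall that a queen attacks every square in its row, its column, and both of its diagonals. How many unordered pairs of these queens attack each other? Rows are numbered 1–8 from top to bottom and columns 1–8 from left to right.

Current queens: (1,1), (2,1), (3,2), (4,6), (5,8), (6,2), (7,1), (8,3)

Same column: (1,1)–(2,1) (column 1); (1,1)–(7,1) (column 1); (2,1)–(7,1) (column 1); (3,2)–(6,2) (column 2).
Same diagonal: (2,1)–(3,2) (|2−3| = |1−2| = 1); (6,2)–(7,1) (|6−7| = |2−1| = 1).
Total attacking pairs: 6.

6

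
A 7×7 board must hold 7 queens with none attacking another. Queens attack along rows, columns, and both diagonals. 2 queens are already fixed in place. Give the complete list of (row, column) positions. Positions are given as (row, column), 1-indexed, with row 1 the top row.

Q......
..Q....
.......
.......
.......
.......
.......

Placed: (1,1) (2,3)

(1,1) (2,3) (3,5) (4,7) (5,2) (6,4) (7,6)

Row 3: attacked by (1,1)→{1,3}; (2,3)→{2,3,4}. Safe: 5, 6, 7. Place at column 5.
Row 4: attacked by (1,1)→{1,4}; (2,3)→{1,3,5}; (3,5)→{4,5,6}. Safe: 2, 7. Place at column 7.
Row 5: attacked by (1,1)→{1,5}; (2,3)→{3,6}; (3,5)→{3,5,7}; (4,7)→{6,7}. Safe: 2, 4. Place at column 2.
Row 6: attacked by (1,1)→{1,6}; (2,3)→{3,7}; (3,5)→{2,5}; (4,7)→{5,7}; (5,2)→{1,2,3}. Safe: 4. Place at column 4.
Row 7: attacked by (1,1)→{1,7}; (2,3)→{3}; (3,5)→{1,5}; (4,7)→{4,7}; (5,2)→{2,4}; (6,4)→{3,4,5}. Safe: 6. Place at column 6.
Columns [1, 3, 5, 7, 2, 4, 6], r−c [0, -1, -2, -3, 3, 2, 1], r+c [2, 5, 8, 11, 7, 10, 13] are all distinct, so no two queens attack.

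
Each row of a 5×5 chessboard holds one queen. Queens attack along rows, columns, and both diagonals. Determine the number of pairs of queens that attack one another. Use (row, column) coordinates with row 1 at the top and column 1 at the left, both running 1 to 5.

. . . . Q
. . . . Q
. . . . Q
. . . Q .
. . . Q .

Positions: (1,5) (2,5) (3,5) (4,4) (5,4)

5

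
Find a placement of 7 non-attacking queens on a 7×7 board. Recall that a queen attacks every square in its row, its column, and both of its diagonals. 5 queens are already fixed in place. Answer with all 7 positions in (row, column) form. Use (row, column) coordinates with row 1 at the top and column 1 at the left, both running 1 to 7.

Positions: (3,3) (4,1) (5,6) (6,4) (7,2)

(1,7) (2,5) (3,3) (4,1) (5,6) (6,4) (7,2)

Row 1: attacked by (3,3)→{1,3,5}; (4,1)→{1,4}; (5,6)→{2,6}; (6,4)→{4}; (7,2)→{2}. Safe: 7. Place at column 7.
Row 2: attacked by (1,7)→{6,7}; (3,3)→{2,3,4}; (4,1)→{1,3}; (5,6)→{3,6}; (6,4)→{4}; (7,2)→{2,7}. Safe: 5. Place at column 5.
Columns [7, 5, 3, 1, 6, 4, 2], r−c [-6, -3, 0, 3, -1, 2, 5], r+c [8, 7, 6, 5, 11, 10, 9] are all distinct, so no two queens attack.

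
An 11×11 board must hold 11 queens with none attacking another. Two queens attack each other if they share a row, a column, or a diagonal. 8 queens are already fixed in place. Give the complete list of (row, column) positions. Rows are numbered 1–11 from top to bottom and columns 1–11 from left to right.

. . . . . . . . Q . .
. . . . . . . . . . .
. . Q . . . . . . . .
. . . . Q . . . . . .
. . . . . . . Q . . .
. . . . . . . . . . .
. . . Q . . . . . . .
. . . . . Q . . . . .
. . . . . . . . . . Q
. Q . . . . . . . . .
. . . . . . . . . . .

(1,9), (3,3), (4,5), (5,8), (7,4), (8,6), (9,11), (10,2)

(1,9) (2,1) (3,3) (4,5) (5,8) (6,10) (7,4) (8,6) (9,11) (10,2) (11,7)

Row 2: attacked by (1,9)→{8,9,10}; (3,3)→{2,3,4}; (4,5)→{3,5,7}; (5,8)→{5,8,11}; (7,4)→{4,9}; (8,6)→{6}; (9,11)→{4,11}; (10,2)→{2,10}. Safe: 1. Place at column 1.
Row 6: attacked by (1,9)→{4,9}; (2,1)→{1,5}; (3,3)→{3,6}; (4,5)→{3,5,7}; (5,8)→{7,8,9}; (7,4)→{3,4,5}; (8,6)→{4,6,8}; (9,11)→{8,11}; (10,2)→{2,6}. Safe: 10. Place at column 10.
Row 11: attacked by (1,9)→{9}; (2,1)→{1,10}; (3,3)→{3,11}; (4,5)→{5}; (5,8)→{2,8}; (6,10)→{5,10}; (7,4)→{4,8}; (8,6)→{3,6,9}; (9,11)→{9,11}; (10,2)→{1,2,3}. Safe: 7. Place at column 7.
Columns [9, 1, 3, 5, 8, 10, 4, 6, 11, 2, 7], r−c [-8, 1, 0, -1, -3, -4, 3, 2, -2, 8, 4], r+c [10, 3, 6, 9, 13, 16, 11, 14, 20, 12, 18] are all distinct, so no two queens attack.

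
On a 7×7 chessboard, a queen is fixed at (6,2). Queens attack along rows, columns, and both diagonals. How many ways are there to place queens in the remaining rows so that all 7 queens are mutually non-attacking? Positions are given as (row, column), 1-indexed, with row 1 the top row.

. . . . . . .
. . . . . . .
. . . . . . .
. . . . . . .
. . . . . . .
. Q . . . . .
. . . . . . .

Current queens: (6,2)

Branch on row 1: col 1 → 1; col 3 → 1; col 4 → 0; col 5 → 1; col 6 → 1.
Sum: 1 + 1 + 0 + 1 + 1 = 4.

4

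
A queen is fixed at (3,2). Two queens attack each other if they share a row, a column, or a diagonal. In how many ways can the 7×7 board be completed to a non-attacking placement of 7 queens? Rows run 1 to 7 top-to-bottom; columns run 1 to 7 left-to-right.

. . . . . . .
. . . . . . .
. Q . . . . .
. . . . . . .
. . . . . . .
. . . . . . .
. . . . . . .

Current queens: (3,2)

6

Branch on row 1: col 1 → 1; col 3 → 2; col 5 → 2; col 6 → 1; col 7 → 0.
Sum: 1 + 2 + 2 + 1 + 0 = 6.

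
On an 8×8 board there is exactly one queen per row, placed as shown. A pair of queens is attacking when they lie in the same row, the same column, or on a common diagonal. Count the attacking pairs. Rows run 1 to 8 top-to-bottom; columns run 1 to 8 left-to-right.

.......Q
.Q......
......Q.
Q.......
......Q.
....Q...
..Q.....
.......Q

Same column: (1,8)–(8,8) (column 8); (3,7)–(5,7) (column 7).
Same diagonal: (2,2)–(8,8) (|2−8| = |2−8| = 6); (3,7)–(7,3) (|3−7| = |7−3| = 4).
Total attacking pairs: 4.

4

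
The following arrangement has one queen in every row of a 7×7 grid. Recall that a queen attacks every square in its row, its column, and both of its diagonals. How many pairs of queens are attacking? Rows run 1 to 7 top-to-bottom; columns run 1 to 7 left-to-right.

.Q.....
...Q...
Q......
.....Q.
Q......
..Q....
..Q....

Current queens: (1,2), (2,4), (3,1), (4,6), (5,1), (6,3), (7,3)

6

Same column: (3,1)–(5,1) (column 1); (6,3)–(7,3) (column 3).
Same diagonal: (2,4)–(4,6) (|2−4| = |4−6| = 2); (2,4)–(5,1) (|2−5| = |4−1| = 3); (4,6)–(7,3) (|4−7| = |6−3| = 3); (5,1)–(7,3) (|5−7| = |1−3| = 2).
Total attacking pairs: 6.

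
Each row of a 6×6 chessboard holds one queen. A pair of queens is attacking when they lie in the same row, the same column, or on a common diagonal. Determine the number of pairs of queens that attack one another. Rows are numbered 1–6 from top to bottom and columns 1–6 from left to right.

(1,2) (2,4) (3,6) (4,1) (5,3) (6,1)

1

Same column: (4,1)–(6,1) (column 1).
Total attacking pairs: 1.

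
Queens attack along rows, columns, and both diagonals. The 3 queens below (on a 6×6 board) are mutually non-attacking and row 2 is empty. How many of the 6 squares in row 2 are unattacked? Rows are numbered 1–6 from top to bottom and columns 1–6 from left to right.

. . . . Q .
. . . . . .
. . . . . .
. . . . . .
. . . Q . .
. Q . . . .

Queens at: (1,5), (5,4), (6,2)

(1,5) attacks row 2 at column 5 and diagonals 4, 6.
(5,4) attacks row 2 at column 4 and diagonals 1.
(6,2) attacks row 2 at column 2 and diagonals 6.
Attacked columns: {1, 2, 4, 5, 6}. Safe: {3}.

1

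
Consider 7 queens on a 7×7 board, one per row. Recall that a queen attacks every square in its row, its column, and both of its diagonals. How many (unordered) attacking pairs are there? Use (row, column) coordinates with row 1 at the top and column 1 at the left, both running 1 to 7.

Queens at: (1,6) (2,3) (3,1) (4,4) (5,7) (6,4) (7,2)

2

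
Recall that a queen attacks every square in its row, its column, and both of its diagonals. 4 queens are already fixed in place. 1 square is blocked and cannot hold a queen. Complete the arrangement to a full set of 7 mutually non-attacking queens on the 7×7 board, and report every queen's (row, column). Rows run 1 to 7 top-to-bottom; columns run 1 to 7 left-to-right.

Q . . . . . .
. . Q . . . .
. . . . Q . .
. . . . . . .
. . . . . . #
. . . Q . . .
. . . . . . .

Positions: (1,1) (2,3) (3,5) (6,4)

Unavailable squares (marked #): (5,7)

Row 4: attacked by (1,1)→{1,4}; (2,3)→{1,3,5}; (3,5)→{4,5,6}; (6,4)→{2,4,6}. Safe: 7. Place at column 7.
Row 5: attacked by (1,1)→{1,5}; (2,3)→{3,6}; (3,5)→{3,5,7}; (4,7)→{6,7}; (6,4)→{3,4,5}. Blocked: 7. Safe: 2. Place at column 2.
Row 7: attacked by (1,1)→{1,7}; (2,3)→{3}; (3,5)→{1,5}; (4,7)→{4,7}; (5,2)→{2,4}; (6,4)→{3,4,5}. Safe: 6. Place at column 6.
Columns [1, 3, 5, 7, 2, 4, 6], r−c [0, -1, -2, -3, 3, 2, 1], r+c [2, 5, 8, 11, 7, 10, 13] are all distinct, so no two queens attack.

(1,1) (2,3) (3,5) (4,7) (5,2) (6,4) (7,6)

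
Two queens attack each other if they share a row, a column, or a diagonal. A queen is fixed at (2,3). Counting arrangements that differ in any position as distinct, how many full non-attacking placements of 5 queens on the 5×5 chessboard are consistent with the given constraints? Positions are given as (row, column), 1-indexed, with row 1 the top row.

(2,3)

Branch on row 1: col 1 → 1; col 5 → 1.
Sum: 1 + 1 = 2.

2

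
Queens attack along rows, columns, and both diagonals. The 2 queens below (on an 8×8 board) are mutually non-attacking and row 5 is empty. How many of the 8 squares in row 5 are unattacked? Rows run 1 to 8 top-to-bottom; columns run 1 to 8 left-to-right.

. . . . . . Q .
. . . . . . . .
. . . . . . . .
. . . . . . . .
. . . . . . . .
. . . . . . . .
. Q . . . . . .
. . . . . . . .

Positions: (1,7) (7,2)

4

(1,7) attacks row 5 at column 7 and diagonals 3.
(7,2) attacks row 5 at column 2 and diagonals 4.
Attacked columns: {2, 3, 4, 7}. Safe: {1, 5, 6, 8}.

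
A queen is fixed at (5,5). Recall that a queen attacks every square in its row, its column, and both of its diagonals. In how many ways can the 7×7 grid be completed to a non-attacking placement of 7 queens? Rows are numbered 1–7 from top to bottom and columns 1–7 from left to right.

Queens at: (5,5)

Branch on row 1: col 2 → 1; col 3 → 2; col 4 → 1; col 6 → 1; col 7 → 1.
Sum: 1 + 2 + 1 + 1 + 1 = 6.

6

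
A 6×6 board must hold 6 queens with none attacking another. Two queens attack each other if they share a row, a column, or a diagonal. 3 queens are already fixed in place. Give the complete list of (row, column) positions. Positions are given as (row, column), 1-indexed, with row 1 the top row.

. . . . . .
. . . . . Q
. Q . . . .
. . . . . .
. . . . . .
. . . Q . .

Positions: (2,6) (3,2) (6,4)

Row 1: attacked by (2,6)→{5,6}; (3,2)→{2,4}; (6,4)→{4}. Safe: 1, 3. Place at column 3.
Row 4: attacked by (1,3)→{3,6}; (2,6)→{4,6}; (3,2)→{1,2,3}; (6,4)→{2,4,6}. Safe: 5. Place at column 5.
Row 5: attacked by (1,3)→{3}; (2,6)→{3,6}; (3,2)→{2,4}; (4,5)→{4,5,6}; (6,4)→{3,4,5}. Safe: 1. Place at column 1.
Columns [3, 6, 2, 5, 1, 4], r−c [-2, -4, 1, -1, 4, 2], r+c [4, 8, 5, 9, 6, 10] are all distinct, so no two queens attack.

(1,3) (2,6) (3,2) (4,5) (5,1) (6,4)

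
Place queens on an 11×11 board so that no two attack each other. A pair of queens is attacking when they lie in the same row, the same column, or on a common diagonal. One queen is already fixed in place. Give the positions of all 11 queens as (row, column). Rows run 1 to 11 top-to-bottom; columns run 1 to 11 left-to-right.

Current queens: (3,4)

Row 1: attacked by (3,4)→{2,4,6}. Safe: 1, 3, 5, 7, 8, 9, 10, 11. Place at column 7.
Row 2: attacked by (1,7)→{6,7,8}; (3,4)→{3,4,5}. Safe: 1, 2, 9, 10, 11. Place at column 1.
Row 4: attacked by (1,7)→{4,7,10}; (2,1)→{1,3}; (3,4)→{3,4,5}. Safe: 2, 6, 8, 9, 11. Place at column 11.
Row 5: attacked by (1,7)→{3,7,11}; (2,1)→{1,4}; (3,4)→{2,4,6}; (4,11)→{10,11}. Safe: 5, 8, 9. Place at column 8.
Row 6: attacked by (1,7)→{2,7}; (2,1)→{1,5}; (3,4)→{1,4,7}; (4,11)→{9,11}; (5,8)→{7,8,9}. Safe: 3, 6, 10. Place at column 3.
Row 7: attacked by (1,7)→{1,7}; (2,1)→{1,6}; (3,4)→{4,8}; (4,11)→{8,11}; (5,8)→{6,8,10}; (6,3)→{2,3,4}. Safe: 5, 9. Place at column 9.
Row 8: attacked by (1,7)→{7}; (2,1)→{1,7}; (3,4)→{4,9}; (4,11)→{7,11}; (5,8)→{5,8,11}; (6,3)→{1,3,5}; (7,9)→{8,9,10}. Safe: 2, 6. Place at column 2.
Row 9: attacked by (1,7)→{7}; (2,1)→{1,8}; (3,4)→{4,10}; (4,11)→{6,11}; (5,8)→{4,8}; (6,3)→{3,6}; (7,9)→{7,9,11}; (8,2)→{1,2,3}. Safe: 5. Place at column 5.
Row 10: attacked by (1,7)→{7}; (2,1)→{1,9}; (3,4)→{4,11}; (4,11)→{5,11}; (5,8)→{3,8}; (6,3)→{3,7}; (7,9)→{6,9}; (8,2)→{2,4}; (9,5)→{4,5,6}. Safe: 10. Place at column 10.
Row 11: attacked by (1,7)→{7}; (2,1)→{1,10}; (3,4)→{4}; (4,11)→{4,11}; (5,8)→{2,8}; (6,3)→{3,8}; (7,9)→{5,9}; (8,2)→{2,5}; (9,5)→{3,5,7}; (10,10)→{9,10,11}. Safe: 6. Place at column 6.
Columns [7, 1, 4, 11, 8, 3, 9, 2, 5, 10, 6], r−c [-6, 1, -1, -7, -3, 3, -2, 6, 4, 0, 5], r+c [8, 3, 7, 15, 13, 9, 16, 10, 14, 20, 17] are all distinct, so no two queens attack.

(1,7) (2,1) (3,4) (4,11) (5,8) (6,3) (7,9) (8,2) (9,5) (10,10) (11,6)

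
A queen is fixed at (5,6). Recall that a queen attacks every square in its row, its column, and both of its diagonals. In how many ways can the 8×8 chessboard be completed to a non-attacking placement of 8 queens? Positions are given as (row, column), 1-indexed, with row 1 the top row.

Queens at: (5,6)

Branch on row 1: col 1 → 0; col 3 → 2; col 4 → 6; col 5 → 0; col 7 → 3; col 8 → 1.
Sum: 0 + 2 + 6 + 0 + 3 + 1 = 12.

12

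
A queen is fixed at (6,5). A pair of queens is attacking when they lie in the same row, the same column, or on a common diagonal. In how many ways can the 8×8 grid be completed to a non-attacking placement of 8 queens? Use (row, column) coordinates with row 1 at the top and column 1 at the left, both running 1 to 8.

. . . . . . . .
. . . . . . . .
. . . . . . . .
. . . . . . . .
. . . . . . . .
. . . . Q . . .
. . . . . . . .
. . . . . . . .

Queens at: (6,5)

Branch on row 1: col 1 → 0; col 2 → 2; col 3 → 2; col 4 → 1; col 6 → 3; col 7 → 2; col 8 → 2.
Sum: 0 + 2 + 2 + 1 + 3 + 2 + 2 = 12.

12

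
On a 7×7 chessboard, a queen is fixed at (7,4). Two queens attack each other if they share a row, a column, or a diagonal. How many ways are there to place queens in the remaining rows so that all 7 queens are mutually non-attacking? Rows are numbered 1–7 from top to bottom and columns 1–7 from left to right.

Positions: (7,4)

Branch on row 1: col 1 → 1; col 2 → 1; col 3 → 1; col 5 → 1; col 6 → 1; col 7 → 1.
Sum: 1 + 1 + 1 + 1 + 1 + 1 = 6.

6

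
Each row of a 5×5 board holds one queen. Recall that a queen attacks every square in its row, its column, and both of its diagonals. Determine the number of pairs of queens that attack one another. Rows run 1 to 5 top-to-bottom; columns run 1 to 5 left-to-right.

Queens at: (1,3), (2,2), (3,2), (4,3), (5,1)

Same column: (1,3)–(4,3) (column 3); (2,2)–(3,2) (column 2).
Same diagonal: (1,3)–(2,2) (|1−2| = |3−2| = 1); (3,2)–(4,3) (|3−4| = |2−3| = 1).
Total attacking pairs: 4.

4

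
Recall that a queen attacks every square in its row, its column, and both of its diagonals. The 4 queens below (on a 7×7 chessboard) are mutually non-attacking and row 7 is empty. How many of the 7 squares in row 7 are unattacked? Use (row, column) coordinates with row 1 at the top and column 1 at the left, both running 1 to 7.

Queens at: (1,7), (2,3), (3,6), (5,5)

1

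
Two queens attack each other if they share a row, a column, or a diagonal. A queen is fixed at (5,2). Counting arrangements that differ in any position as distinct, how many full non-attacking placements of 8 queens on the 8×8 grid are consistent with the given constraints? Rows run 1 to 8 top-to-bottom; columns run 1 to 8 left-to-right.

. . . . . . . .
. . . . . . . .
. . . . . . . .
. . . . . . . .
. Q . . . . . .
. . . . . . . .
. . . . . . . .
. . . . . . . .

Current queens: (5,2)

8

Branch on row 1: col 1 → 1; col 3 → 0; col 4 → 3; col 5 → 3; col 7 → 0; col 8 → 1.
Sum: 1 + 0 + 3 + 3 + 0 + 1 = 8.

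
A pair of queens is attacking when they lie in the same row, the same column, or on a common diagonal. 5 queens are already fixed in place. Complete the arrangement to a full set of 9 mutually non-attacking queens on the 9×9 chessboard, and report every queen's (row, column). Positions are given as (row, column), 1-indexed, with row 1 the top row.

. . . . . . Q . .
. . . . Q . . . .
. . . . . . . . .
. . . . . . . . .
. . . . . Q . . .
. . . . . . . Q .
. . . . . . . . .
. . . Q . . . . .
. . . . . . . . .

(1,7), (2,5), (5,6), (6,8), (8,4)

(1,7) (2,5) (3,3) (4,9) (5,6) (6,8) (7,2) (8,4) (9,1)

Row 3: attacked by (1,7)→{5,7,9}; (2,5)→{4,5,6}; (5,6)→{4,6,8}; (6,8)→{5,8}; (8,4)→{4,9}. Safe: 1, 2, 3. Place at column 3.
Row 4: attacked by (1,7)→{4,7}; (2,5)→{3,5,7}; (3,3)→{2,3,4}; (5,6)→{5,6,7}; (6,8)→{6,8}; (8,4)→{4,8}. Safe: 1, 9. Place at column 9.
Row 7: attacked by (1,7)→{1,7}; (2,5)→{5}; (3,3)→{3,7}; (4,9)→{6,9}; (5,6)→{4,6,8}; (6,8)→{7,8,9}; (8,4)→{3,4,5}. Safe: 2. Place at column 2.
Row 9: attacked by (1,7)→{7}; (2,5)→{5}; (3,3)→{3,9}; (4,9)→{4,9}; (5,6)→{2,6}; (6,8)→{5,8}; (7,2)→{2,4}; (8,4)→{3,4,5}. Safe: 1. Place at column 1.
Columns [7, 5, 3, 9, 6, 8, 2, 4, 1], r−c [-6, -3, 0, -5, -1, -2, 5, 4, 8], r+c [8, 7, 6, 13, 11, 14, 9, 12, 10] are all distinct, so no two queens attack.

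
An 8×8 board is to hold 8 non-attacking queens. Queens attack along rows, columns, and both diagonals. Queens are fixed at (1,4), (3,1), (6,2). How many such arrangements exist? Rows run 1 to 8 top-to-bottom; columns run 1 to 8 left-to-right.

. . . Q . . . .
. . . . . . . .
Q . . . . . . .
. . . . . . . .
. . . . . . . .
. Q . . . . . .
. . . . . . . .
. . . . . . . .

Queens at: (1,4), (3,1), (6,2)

3

Branch on row 2: col 7 → 1; col 8 → 2.
Sum: 1 + 2 = 3.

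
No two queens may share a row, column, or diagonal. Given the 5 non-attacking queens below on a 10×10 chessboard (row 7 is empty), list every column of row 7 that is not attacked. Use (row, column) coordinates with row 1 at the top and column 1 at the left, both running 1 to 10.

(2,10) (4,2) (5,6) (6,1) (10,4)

(2,10) attacks row 7 at column 10 and diagonals 5.
(4,2) attacks row 7 at column 2 and diagonals 5.
(5,6) attacks row 7 at column 6 and diagonals 4, 8.
(6,1) attacks row 7 at column 1 and diagonals 2.
(10,4) attacks row 7 at column 4 and diagonals 1, 7.
Attacked columns: {1, 2, 4, 5, 6, 7, 8, 10}. Safe: {3, 9}.

columns 3, 9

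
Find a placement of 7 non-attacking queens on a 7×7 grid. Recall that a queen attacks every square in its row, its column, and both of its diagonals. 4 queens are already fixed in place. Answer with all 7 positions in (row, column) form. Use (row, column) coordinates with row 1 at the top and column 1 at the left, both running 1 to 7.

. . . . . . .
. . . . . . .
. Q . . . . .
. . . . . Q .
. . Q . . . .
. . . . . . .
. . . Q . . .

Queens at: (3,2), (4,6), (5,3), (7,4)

(1,5) (2,7) (3,2) (4,6) (5,3) (6,1) (7,4)

Row 1: attacked by (3,2)→{2,4}; (4,6)→{3,6}; (5,3)→{3,7}; (7,4)→{4}. Safe: 1, 5. Place at column 5.
Row 2: attacked by (1,5)→{4,5,6}; (3,2)→{1,2,3}; (4,6)→{4,6}; (5,3)→{3,6}; (7,4)→{4}. Safe: 7. Place at column 7.
Row 6: attacked by (1,5)→{5}; (2,7)→{3,7}; (3,2)→{2,5}; (4,6)→{4,6}; (5,3)→{2,3,4}; (7,4)→{3,4,5}. Safe: 1. Place at column 1.
Columns [5, 7, 2, 6, 3, 1, 4], r−c [-4, -5, 1, -2, 2, 5, 3], r+c [6, 9, 5, 10, 8, 7, 11] are all distinct, so no two queens attack.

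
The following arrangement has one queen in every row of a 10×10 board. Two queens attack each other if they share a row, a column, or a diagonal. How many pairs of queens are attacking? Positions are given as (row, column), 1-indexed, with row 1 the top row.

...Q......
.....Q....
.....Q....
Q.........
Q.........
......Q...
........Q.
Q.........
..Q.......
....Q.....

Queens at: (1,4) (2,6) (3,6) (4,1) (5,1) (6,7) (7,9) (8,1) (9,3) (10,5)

7

Same column: (2,6)–(3,6) (column 6); (4,1)–(5,1) (column 1); (4,1)–(8,1) (column 1); (5,1)–(8,1) (column 1).
Same diagonal: (1,4)–(3,6) (|1−3| = |4−6| = 2); (1,4)–(4,1) (|1−4| = |4−1| = 3); (3,6)–(8,1) (|3−8| = |6−1| = 5).
Total attacking pairs: 7.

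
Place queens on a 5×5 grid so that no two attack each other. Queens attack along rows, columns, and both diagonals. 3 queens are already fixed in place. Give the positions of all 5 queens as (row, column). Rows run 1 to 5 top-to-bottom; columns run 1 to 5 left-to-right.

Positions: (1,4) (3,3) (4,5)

(1,4) (2,1) (3,3) (4,5) (5,2)

Row 2: attacked by (1,4)→{3,4,5}; (3,3)→{2,3,4}; (4,5)→{3,5}. Safe: 1. Place at column 1.
Row 5: attacked by (1,4)→{4}; (2,1)→{1,4}; (3,3)→{1,3,5}; (4,5)→{4,5}. Safe: 2. Place at column 2.
Columns [4, 1, 3, 5, 2], r−c [-3, 1, 0, -1, 3], r+c [5, 3, 6, 9, 7] are all distinct, so no two queens attack.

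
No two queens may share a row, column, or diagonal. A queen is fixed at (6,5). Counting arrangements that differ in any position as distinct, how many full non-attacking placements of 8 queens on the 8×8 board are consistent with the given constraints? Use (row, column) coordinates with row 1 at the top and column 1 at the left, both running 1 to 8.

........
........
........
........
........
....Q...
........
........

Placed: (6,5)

12

Branch on row 1: col 1 → 0; col 2 → 2; col 3 → 2; col 4 → 1; col 6 → 3; col 7 → 2; col 8 → 2.
Sum: 0 + 2 + 2 + 1 + 3 + 2 + 2 = 12.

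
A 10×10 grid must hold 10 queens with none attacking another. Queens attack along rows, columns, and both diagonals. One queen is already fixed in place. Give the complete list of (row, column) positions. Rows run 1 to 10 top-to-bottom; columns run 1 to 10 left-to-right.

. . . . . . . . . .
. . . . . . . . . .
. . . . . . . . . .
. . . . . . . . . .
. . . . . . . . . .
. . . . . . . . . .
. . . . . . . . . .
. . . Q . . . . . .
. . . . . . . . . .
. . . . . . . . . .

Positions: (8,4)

(1,8) (2,3) (3,5) (4,10) (5,2) (6,9) (7,6) (8,4) (9,7) (10,1)

Row 1: attacked by (8,4)→{4}. Safe: 1, 2, 3, 5, 6, 7, 8, 9, 10. Place at column 8.
Row 2: attacked by (1,8)→{7,8,9}; (8,4)→{4,10}. Safe: 1, 2, 3, 5, 6. Place at column 3.
Row 3: attacked by (1,8)→{6,8,10}; (2,3)→{2,3,4}; (8,4)→{4,9}. Safe: 1, 5, 7. Place at column 5.
Row 4: attacked by (1,8)→{5,8}; (2,3)→{1,3,5}; (3,5)→{4,5,6}; (8,4)→{4,8}. Safe: 2, 7, 9, 10. Place at column 10.
Row 5: attacked by (1,8)→{4,8}; (2,3)→{3,6}; (3,5)→{3,5,7}; (4,10)→{9,10}; (8,4)→{1,4,7}. Safe: 2. Place at column 2.
Row 6: attacked by (1,8)→{3,8}; (2,3)→{3,7}; (3,5)→{2,5,8}; (4,10)→{8,10}; (5,2)→{1,2,3}; (8,4)→{2,4,6}. Safe: 9. Place at column 9.
Row 7: attacked by (1,8)→{2,8}; (2,3)→{3,8}; (3,5)→{1,5,9}; (4,10)→{7,10}; (5,2)→{2,4}; (6,9)→{8,9,10}; (8,4)→{3,4,5}. Safe: 6. Place at column 6.
Row 9: attacked by (1,8)→{8}; (2,3)→{3,10}; (3,5)→{5}; (4,10)→{5,10}; (5,2)→{2,6}; (6,9)→{6,9}; (7,6)→{4,6,8}; (8,4)→{3,4,5}. Safe: 1, 7. Place at column 7.
Row 10: attacked by (1,8)→{8}; (2,3)→{3}; (3,5)→{5}; (4,10)→{4,10}; (5,2)→{2,7}; (6,9)→{5,9}; (7,6)→{3,6,9}; (8,4)→{2,4,6}; (9,7)→{6,7,8}. Safe: 1. Place at column 1.
Columns [8, 3, 5, 10, 2, 9, 6, 4, 7, 1], r−c [-7, -1, -2, -6, 3, -3, 1, 4, 2, 9], r+c [9, 5, 8, 14, 7, 15, 13, 12, 16, 11] are all distinct, so no two queens attack.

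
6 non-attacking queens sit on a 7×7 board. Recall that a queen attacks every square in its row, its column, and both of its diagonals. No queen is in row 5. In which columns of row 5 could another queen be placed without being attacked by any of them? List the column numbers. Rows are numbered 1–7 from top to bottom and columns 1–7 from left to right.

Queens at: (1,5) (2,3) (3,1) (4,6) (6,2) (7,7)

columns 4

(1,5) attacks row 5 at column 5 and diagonals 1.
(2,3) attacks row 5 at column 3 and diagonals 6.
(3,1) attacks row 5 at column 1 and diagonals 3.
(4,6) attacks row 5 at column 6 and diagonals 5, 7.
(6,2) attacks row 5 at column 2 and diagonals 1, 3.
(7,7) attacks row 5 at column 7 and diagonals 5.
Attacked columns: {1, 2, 3, 5, 6, 7}. Safe: {4}.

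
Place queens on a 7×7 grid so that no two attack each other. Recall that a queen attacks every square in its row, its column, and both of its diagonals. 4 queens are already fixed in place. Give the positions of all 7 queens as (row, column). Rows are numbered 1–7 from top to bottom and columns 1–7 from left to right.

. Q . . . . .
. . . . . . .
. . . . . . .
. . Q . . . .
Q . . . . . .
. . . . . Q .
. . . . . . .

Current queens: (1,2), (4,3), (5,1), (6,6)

(1,2) (2,7) (3,5) (4,3) (5,1) (6,6) (7,4)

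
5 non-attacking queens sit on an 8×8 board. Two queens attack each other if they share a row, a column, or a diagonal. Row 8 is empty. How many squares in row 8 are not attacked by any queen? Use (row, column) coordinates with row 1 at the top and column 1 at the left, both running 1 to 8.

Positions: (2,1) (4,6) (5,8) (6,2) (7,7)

(2,1) attacks row 8 at column 1 and diagonals 7.
(4,6) attacks row 8 at column 6 and diagonals 2.
(5,8) attacks row 8 at column 8 and diagonals 5.
(6,2) attacks row 8 at column 2 and diagonals 4.
(7,7) attacks row 8 at column 7 and diagonals 6, 8.
Attacked columns: {1, 2, 4, 5, 6, 7, 8}. Safe: {3}.

1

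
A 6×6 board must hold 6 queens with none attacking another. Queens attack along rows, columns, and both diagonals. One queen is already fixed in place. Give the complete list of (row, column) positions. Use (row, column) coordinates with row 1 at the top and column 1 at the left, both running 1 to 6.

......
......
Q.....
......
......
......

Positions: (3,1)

(1,5) (2,3) (3,1) (4,6) (5,4) (6,2)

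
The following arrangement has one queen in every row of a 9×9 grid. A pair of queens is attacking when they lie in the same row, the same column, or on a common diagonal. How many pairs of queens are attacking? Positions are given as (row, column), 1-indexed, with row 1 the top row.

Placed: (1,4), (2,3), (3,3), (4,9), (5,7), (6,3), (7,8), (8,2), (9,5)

Same column: (2,3)–(3,3) (column 3); (2,3)–(6,3) (column 3); (3,3)–(6,3) (column 3).
Same diagonal: (1,4)–(2,3) (|1−2| = |4−3| = 1); (2,3)–(7,8) (|2−7| = |3−8| = 5).
Total attacking pairs: 5.

5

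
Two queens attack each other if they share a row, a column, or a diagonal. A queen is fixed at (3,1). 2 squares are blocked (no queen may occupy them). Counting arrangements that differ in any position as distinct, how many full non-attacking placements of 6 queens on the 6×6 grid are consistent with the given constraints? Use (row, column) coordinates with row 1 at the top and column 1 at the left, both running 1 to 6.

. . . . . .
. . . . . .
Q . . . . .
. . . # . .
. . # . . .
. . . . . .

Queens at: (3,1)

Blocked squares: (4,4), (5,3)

1

Branch on row 1: col 2 → 0; col 4 → 0; col 5 → 1; col 6 → 0.
Sum: 0 + 0 + 1 + 0 = 1.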